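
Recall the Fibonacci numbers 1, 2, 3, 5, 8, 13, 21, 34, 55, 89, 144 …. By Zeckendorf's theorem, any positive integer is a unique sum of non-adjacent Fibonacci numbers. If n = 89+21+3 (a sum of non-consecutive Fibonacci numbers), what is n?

89+21+3 = 113.

113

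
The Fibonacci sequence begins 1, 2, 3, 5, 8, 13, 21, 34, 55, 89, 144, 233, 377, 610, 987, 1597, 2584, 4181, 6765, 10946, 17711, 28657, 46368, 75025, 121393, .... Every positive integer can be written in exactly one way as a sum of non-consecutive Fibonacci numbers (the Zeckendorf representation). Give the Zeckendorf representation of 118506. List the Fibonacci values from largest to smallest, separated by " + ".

75025 + 28657 + 10946 + 2584 + 987 + 233 + 55 + 13 + 5 + 1

Greedy algorithm:
118506: greatest Fibonacci not exceeding it is 75025, leaving 43481
43481: greatest Fibonacci not exceeding it is 28657, leaving 14824
14824: greatest Fibonacci not exceeding it is 10946, leaving 3878
3878: greatest Fibonacci not exceeding it is 2584, leaving 1294
1294: greatest Fibonacci not exceeding it is 987, leaving 307
307: greatest Fibonacci not exceeding it is 233, leaving 74
74: greatest Fibonacci not exceeding it is 55, leaving 19
19: greatest Fibonacci not exceeding it is 13, leaving 6
6: greatest Fibonacci not exceeding it is 5, leaving 1
1: greatest Fibonacci not exceeding it is 1, leaving 0
So 118506 = 75025 + 28657 + 10946 + 2584 + 987 + 233 + 55 + 13 + 5 + 1, with no two terms consecutive in the sequence.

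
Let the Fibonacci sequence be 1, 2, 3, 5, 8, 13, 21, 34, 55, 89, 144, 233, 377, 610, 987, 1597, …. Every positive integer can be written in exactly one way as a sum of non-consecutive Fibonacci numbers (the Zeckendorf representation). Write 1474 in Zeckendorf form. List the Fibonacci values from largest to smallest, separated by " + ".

take 987 (≤ 1474); 1474 − 987 = 487
take 377 (≤ 487); 487 − 377 = 110
take 89 (≤ 110); 110 − 89 = 21
take 21 (≤ 21); 21 − 21 = 0
So 1474 = 987 + 377 + 89 + 21, with no two terms consecutive in the sequence.

987 + 377 + 89 + 21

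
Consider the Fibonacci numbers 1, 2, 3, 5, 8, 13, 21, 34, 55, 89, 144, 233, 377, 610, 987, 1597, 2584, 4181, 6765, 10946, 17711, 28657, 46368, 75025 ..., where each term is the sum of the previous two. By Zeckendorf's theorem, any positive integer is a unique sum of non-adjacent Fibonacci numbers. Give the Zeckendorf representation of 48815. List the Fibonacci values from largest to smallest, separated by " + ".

46368 + 1597 + 610 + 233 + 5 + 2

Greedy algorithm:
48815: greatest Fibonacci not exceeding it is 46368, leaving 2447
2447: greatest Fibonacci not exceeding it is 1597, leaving 850
850: greatest Fibonacci not exceeding it is 610, leaving 240
240: greatest Fibonacci not exceeding it is 233, leaving 7
7: greatest Fibonacci not exceeding it is 5, leaving 2
2: greatest Fibonacci not exceeding it is 2, leaving 0
So 48815 = 46368 + 1597 + 610 + 233 + 5 + 2, with no two terms consecutive in the sequence.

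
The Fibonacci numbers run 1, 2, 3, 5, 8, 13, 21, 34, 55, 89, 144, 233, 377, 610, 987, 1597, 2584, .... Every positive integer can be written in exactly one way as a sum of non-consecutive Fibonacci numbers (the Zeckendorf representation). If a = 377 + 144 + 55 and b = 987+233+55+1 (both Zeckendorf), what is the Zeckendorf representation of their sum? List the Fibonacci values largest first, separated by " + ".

1597 + 233 + 21 + 1

The two numbers are 576 and 1276, so their sum is 1852.
Repeatedly subtract the largest Fibonacci number that fits:
take 1597 (≤ 1852); 1852 − 1597 = 255
take 233 (≤ 255); 255 − 233 = 22
take 21 (≤ 22); 22 − 21 = 1
take 1 (≤ 1); 1 − 1 = 0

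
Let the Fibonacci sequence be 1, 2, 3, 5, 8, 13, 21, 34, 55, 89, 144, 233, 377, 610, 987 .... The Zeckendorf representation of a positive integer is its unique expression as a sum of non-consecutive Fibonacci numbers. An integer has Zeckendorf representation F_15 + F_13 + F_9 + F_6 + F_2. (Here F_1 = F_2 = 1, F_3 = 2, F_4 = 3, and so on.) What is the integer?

F_15 + F_13 + F_9 + F_6 + F_2 = 610 + 233 + 34 + 8 + 1 = 886.

886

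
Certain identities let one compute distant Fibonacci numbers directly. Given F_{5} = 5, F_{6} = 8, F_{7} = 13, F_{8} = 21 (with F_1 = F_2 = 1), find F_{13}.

233

By the addition formula F_{m+n} = F_m F_{n+1} + F_{m−1} F_n with m=6, n=7: F_{13} = 8·21 + 5·13 = 168 + 65 = 233.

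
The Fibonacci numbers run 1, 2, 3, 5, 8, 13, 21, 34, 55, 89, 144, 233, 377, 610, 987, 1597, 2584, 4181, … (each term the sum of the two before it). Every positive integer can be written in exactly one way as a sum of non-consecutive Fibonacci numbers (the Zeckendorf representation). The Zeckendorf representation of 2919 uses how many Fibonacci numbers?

Repeatedly subtract the largest Fibonacci number that fits:
2919 − 2584 = 335
335 − 233 = 102
102 − 89 = 13
13 − 13 = 0
2919 = 2584 + 233 + 89 + 13, which has 4 terms.

4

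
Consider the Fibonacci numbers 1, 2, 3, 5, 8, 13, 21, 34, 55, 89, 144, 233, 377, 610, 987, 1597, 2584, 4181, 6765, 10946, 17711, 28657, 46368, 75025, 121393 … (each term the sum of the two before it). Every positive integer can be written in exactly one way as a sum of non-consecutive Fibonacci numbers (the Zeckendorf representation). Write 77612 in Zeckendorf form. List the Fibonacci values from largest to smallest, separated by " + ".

75025 + 2584 + 3

Greedy algorithm:
77612: greatest Fibonacci not exceeding it is 75025, leaving 2587
2587: greatest Fibonacci not exceeding it is 2584, leaving 3
3: greatest Fibonacci not exceeding it is 3, leaving 0
So 77612 = 75025 + 2584 + 3, with no two terms consecutive in the sequence.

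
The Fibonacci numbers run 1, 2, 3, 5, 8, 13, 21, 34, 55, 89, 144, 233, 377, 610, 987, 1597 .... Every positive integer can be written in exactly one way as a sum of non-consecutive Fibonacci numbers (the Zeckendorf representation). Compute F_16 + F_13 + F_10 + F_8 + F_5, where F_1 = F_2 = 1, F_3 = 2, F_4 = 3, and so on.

F_16 + F_13 + F_10 + F_8 + F_5 = 987 + 233 + 55 + 21 + 5 = 1301.

1301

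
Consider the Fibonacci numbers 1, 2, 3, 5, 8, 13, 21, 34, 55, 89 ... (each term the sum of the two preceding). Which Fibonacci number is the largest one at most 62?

55

55 ≤ 62 < 89, so the largest Fibonacci number not exceeding 62 is 55.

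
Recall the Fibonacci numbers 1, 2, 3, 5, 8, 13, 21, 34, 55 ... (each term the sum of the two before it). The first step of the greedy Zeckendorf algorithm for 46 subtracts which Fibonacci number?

34 ≤ 46 < 55, so the largest Fibonacci number not exceeding 46 is 34.

34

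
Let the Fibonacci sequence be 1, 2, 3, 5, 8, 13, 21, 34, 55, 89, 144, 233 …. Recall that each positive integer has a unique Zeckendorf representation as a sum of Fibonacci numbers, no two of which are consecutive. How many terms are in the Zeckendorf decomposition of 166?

3

Greedily peel off the largest Fibonacci term at each step:
take 144 (≤ 166); 166 − 144 = 22
take 21 (≤ 22); 22 − 21 = 1
take 1 (≤ 1); 1 − 1 = 0
166 = 144 + 21 + 1, which has 3 terms.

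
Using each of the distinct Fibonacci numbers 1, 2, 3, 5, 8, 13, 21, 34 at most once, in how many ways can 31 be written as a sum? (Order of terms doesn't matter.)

Each representation comes from the Zeckendorf form by replacing some F_k with F_{k−1} + F_{k−2} where possible.
31 = 21+8+2 = 21+5+3+2 = 13+8+5+3+2 — 3 representations.

3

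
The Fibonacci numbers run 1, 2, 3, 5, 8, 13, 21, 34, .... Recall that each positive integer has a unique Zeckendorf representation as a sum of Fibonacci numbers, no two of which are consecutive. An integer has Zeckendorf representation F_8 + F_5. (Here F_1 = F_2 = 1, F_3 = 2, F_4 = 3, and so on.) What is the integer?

26

F_8 + F_5 = 21 + 5 = 26.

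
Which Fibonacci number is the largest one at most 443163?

317811

317811 ≤ 443163 < 514229, so the largest Fibonacci number not exceeding 443163 is 317811.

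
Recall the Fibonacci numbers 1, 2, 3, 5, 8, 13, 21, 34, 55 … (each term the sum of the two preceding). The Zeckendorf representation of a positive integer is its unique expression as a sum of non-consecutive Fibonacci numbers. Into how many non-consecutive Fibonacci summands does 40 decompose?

Repeatedly subtract the largest Fibonacci number that fits:
34 ≤ 40 < 55, so take 34; remainder 6
5 ≤ 6 < 8, so take 5; remainder 1
1 ≤ 1 < 2, so take 1; remainder 0
40 = 34 + 5 + 1, which has 3 terms.

3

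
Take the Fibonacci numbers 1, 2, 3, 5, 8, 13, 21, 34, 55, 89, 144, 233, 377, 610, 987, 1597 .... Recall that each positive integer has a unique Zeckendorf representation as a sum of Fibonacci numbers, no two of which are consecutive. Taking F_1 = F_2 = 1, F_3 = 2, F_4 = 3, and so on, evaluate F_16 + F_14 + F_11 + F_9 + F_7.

F_16 + F_14 + F_11 + F_9 + F_7 = 987 + 377 + 89 + 34 + 13 = 1500.

1500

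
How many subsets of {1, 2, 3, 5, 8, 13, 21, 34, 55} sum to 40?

5

Starting from the Zeckendorf form and repeatedly splitting a term F_k into F_{k−1} + F_{k−2} (when neither is already used) reaches every representation.
40 = 34+5+1 = 34+3+2+1 = 21+13+5+1 = 21+13+3+2+1 = 21+8+5+3+2+1 — 5 representations.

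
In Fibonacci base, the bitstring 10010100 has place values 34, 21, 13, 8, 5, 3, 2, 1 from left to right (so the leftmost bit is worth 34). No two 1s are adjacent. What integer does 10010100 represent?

Summing the place values of the 1 bits: 34 + 8 + 3 = 45.

45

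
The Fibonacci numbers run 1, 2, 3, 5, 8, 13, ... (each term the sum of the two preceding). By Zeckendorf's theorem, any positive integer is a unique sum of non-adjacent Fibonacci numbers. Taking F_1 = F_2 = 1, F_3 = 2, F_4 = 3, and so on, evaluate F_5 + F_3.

7

F_5 + F_3 = 5 + 2 = 7.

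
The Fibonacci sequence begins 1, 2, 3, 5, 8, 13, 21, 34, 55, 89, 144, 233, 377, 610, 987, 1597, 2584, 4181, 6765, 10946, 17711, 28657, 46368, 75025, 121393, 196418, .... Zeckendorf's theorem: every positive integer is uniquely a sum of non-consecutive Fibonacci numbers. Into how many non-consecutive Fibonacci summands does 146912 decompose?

take 121393 (≤ 146912); 146912 − 121393 = 25519
take 17711 (≤ 25519); 25519 − 17711 = 7808
take 6765 (≤ 7808); 7808 − 6765 = 1043
take 987 (≤ 1043); 1043 − 987 = 56
take 55 (≤ 56); 56 − 55 = 1
take 1 (≤ 1); 1 − 1 = 0
146912 = 121393 + 17711 + 6765 + 987 + 55 + 1, which has 6 terms.

6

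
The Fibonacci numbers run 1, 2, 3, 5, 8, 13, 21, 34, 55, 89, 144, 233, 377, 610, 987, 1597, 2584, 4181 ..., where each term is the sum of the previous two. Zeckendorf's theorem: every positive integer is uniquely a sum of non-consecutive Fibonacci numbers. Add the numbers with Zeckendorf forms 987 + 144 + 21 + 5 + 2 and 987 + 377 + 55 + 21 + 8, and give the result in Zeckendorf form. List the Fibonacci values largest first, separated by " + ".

The two numbers are 1159 and 1448, so their sum is 2607.
2584 ≤ 2607 < 4181, so take 2584; remainder 23
21 ≤ 23 < 34, so take 21; remainder 2
2 ≤ 2 < 3, so take 2; remainder 0

2584 + 21 + 2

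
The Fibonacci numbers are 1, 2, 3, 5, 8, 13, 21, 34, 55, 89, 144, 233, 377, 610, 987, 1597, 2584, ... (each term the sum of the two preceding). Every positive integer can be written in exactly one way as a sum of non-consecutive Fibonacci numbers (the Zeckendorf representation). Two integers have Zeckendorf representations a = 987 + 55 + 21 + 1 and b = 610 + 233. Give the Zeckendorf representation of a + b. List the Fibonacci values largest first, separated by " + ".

1597 + 233 + 55 + 21 + 1

The two numbers are 1064 and 843, so their sum is 1907.
Greedily peel off the largest Fibonacci term at each step:
1597 ≤ 1907 < 2584, so take 1597; remainder 310
233 ≤ 310 < 377, so take 233; remainder 77
55 ≤ 77 < 89, so take 55; remainder 22
21 ≤ 22 < 34, so take 21; remainder 1
1 ≤ 1 < 2, so take 1; remainder 0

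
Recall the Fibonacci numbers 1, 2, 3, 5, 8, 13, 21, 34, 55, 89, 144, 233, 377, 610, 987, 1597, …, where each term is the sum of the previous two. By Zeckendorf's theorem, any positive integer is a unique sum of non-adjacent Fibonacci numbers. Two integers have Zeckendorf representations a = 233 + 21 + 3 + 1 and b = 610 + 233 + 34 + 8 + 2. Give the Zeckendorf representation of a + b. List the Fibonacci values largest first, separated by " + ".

987 + 144 + 13 + 1

The two numbers are 258 and 887, so their sum is 1145.
largest Fibonacci ≤ 1145 is 987; 1145 − 987 = 158
largest Fibonacci ≤ 158 is 144; 158 − 144 = 14
largest Fibonacci ≤ 14 is 13; 14 − 13 = 1
largest Fibonacci ≤ 1 is 1; 1 − 1 = 0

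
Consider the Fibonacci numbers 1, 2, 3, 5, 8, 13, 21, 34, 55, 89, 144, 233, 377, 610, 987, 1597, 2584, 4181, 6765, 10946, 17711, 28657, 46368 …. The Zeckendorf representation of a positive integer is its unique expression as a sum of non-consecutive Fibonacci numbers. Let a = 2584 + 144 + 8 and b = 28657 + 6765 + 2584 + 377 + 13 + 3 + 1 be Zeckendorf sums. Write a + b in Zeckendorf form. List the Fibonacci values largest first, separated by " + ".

The two numbers are 2736 and 38400, so their sum is 41136.
subtract 28657 from 41136: 12479 remains
subtract 10946 from 12479: 1533 remains
subtract 987 from 1533: 546 remains
subtract 377 from 546: 169 remains
subtract 144 from 169: 25 remains
subtract 21 from 25: 4 remains
subtract 3 from 4: 1 remains
subtract 1 from 1: 0 remains

28657 + 10946 + 987 + 377 + 144 + 21 + 3 + 1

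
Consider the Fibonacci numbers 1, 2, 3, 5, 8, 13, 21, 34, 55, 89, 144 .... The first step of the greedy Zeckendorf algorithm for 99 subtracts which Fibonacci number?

89 ≤ 99 < 144, so the largest Fibonacci number not exceeding 99 is 89.

89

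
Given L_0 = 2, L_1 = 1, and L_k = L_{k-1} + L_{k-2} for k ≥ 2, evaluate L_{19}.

9349

Iterating the recurrence up to L_{11} = 199 and L_{10} = 123:
L_{12} = L_{11} + L_{10} = 199 + 123 = 322
L_{13} = L_{12} + L_{11} = 322 + 199 = 521
L_{14} = L_{13} + L_{12} = 521 + 322 = 843
L_{15} = L_{14} + L_{13} = 843 + 521 = 1364
L_{16} = L_{15} + L_{14} = 1364 + 843 = 2207
L_{17} = L_{16} + L_{15} = 2207 + 1364 = 3571
L_{18} = L_{17} + L_{16} = 3571 + 2207 = 5778
L_{19} = L_{18} + L_{17} = 5778 + 3571 = 9349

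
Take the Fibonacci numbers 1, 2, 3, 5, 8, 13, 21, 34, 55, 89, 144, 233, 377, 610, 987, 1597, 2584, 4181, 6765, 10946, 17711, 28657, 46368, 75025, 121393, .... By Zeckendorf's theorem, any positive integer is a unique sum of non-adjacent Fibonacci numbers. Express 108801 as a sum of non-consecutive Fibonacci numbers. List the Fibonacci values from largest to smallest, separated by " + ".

Repeatedly subtract the largest Fibonacci number that fits:
subtract 75025 from 108801: 33776 remains
subtract 28657 from 33776: 5119 remains
subtract 4181 from 5119: 938 remains
subtract 610 from 938: 328 remains
subtract 233 from 328: 95 remains
subtract 89 from 95: 6 remains
subtract 5 from 6: 1 remains
subtract 1 from 1: 0 remains
So 108801 = 75025 + 28657 + 4181 + 610 + 233 + 89 + 5 + 1, with no two terms consecutive in the sequence.

75025 + 28657 + 4181 + 610 + 233 + 89 + 5 + 1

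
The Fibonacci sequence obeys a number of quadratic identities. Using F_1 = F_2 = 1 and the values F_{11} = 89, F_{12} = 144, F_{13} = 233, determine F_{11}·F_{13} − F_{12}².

89·233 − 144² = 20737 − 20736 = 1. (Cassini's identity: F_{k−1}F_{k+1} − F_k² = (−1)^k.)

1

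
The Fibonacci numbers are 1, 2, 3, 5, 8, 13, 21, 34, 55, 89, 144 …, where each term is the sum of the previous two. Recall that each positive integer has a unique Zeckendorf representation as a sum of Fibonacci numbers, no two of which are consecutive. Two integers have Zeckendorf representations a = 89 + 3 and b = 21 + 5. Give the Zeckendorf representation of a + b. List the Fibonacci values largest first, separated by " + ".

89 + 21 + 8

The two numbers are 92 and 26, so their sum is 118.
89 ≤ 118 < 144, so take 89; remainder 29
21 ≤ 29 < 34, so take 21; remainder 8
8 ≤ 8 < 13, so take 8; remainder 0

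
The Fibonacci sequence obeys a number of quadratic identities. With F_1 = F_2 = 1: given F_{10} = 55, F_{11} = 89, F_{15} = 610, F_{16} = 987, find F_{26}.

121393

By the addition formula F_{m+n} = F_m F_{n+1} + F_{m−1} F_n with m=16, n=10: F_{26} = 987·89 + 610·55 = 87843 + 33550 = 121393.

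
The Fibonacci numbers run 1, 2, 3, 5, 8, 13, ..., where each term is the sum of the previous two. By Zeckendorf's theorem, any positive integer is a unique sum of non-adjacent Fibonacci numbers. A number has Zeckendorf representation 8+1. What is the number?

9

8+1 = 9.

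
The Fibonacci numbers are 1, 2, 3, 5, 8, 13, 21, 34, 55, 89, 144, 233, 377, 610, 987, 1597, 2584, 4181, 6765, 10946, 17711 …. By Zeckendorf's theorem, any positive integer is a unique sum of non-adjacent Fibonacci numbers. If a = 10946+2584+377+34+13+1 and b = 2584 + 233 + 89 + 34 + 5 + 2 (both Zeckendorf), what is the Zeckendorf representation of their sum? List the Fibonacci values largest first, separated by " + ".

10946 + 4181 + 1597 + 144 + 34

The two numbers are 13955 and 2947, so their sum is 16902.
16902: greatest Fibonacci not exceeding it is 10946, leaving 5956
5956: greatest Fibonacci not exceeding it is 4181, leaving 1775
1775: greatest Fibonacci not exceeding it is 1597, leaving 178
178: greatest Fibonacci not exceeding it is 144, leaving 34
34: greatest Fibonacci not exceeding it is 34, leaving 0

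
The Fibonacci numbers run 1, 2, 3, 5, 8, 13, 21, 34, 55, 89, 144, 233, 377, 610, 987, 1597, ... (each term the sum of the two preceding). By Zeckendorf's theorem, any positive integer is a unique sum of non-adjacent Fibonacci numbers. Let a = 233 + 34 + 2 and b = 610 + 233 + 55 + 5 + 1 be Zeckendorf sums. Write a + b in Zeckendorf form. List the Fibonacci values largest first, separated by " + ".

The two numbers are 269 and 904, so their sum is 1173.
Repeatedly subtract the largest Fibonacci number that fits:
largest Fibonacci ≤ 1173 is 987; 1173 − 987 = 186
largest Fibonacci ≤ 186 is 144; 186 − 144 = 42
largest Fibonacci ≤ 42 is 34; 42 − 34 = 8
largest Fibonacci ≤ 8 is 8; 8 − 8 = 0

987 + 144 + 34 + 8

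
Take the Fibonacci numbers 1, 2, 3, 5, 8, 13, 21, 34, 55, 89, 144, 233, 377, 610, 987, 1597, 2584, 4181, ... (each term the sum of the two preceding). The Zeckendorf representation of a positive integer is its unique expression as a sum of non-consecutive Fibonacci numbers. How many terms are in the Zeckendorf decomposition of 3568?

7

3568: greatest Fibonacci not exceeding it is 2584, leaving 984
984: greatest Fibonacci not exceeding it is 610, leaving 374
374: greatest Fibonacci not exceeding it is 233, leaving 141
141: greatest Fibonacci not exceeding it is 89, leaving 52
52: greatest Fibonacci not exceeding it is 34, leaving 18
18: greatest Fibonacci not exceeding it is 13, leaving 5
5: greatest Fibonacci not exceeding it is 5, leaving 0
3568 = 2584 + 610 + 233 + 89 + 34 + 13 + 5, which has 7 terms.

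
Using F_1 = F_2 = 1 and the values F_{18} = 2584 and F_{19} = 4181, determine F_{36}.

By the doubling identity F_{2k} = F_k(2F_{k+1} − F_k): F_{36} = 2584·(2·4181 − 2584) = 2584·5778 = 14930352.

14930352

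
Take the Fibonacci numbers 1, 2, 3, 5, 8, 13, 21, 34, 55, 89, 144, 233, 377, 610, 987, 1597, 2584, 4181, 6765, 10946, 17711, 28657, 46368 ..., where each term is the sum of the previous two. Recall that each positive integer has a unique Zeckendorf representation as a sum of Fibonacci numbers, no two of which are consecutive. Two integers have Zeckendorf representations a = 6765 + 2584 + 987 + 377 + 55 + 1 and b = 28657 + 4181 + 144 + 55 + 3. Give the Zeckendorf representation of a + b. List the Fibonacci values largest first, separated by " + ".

The two numbers are 10769 and 33040, so their sum is 43809.
Greedily peel off the largest Fibonacci term at each step:
largest Fibonacci ≤ 43809 is 28657; 43809 − 28657 = 15152
largest Fibonacci ≤ 15152 is 10946; 15152 − 10946 = 4206
largest Fibonacci ≤ 4206 is 4181; 4206 − 4181 = 25
largest Fibonacci ≤ 25 is 21; 25 − 21 = 4
largest Fibonacci ≤ 4 is 3; 4 − 3 = 1
largest Fibonacci ≤ 1 is 1; 1 − 1 = 0

28657 + 10946 + 4181 + 21 + 3 + 1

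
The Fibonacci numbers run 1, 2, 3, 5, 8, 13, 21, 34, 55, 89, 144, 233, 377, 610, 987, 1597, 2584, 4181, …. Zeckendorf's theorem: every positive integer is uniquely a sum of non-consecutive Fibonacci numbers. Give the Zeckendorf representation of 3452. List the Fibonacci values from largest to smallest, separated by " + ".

2584 + 610 + 233 + 21 + 3 + 1

Repeatedly subtract the largest Fibonacci number that fits:
subtract 2584 from 3452: 868 remains
subtract 610 from 868: 258 remains
subtract 233 from 258: 25 remains
subtract 21 from 25: 4 remains
subtract 3 from 4: 1 remains
subtract 1 from 1: 0 remains
So 3452 = 2584 + 610 + 233 + 21 + 3 + 1, with no two terms consecutive in the sequence.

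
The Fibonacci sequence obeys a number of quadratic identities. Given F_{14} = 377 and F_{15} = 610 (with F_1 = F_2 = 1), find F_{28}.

By the doubling identity F_{2k} = F_k(2F_{k+1} − F_k): F_{28} = 377·(2·610 − 377) = 377·843 = 317811.

317811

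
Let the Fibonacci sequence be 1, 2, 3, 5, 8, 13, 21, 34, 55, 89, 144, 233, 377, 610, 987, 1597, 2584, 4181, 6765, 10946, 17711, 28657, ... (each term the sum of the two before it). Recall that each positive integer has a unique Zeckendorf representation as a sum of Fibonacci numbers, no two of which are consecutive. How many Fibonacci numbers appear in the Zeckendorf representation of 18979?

Greedy algorithm:
17711 ≤ 18979 < 28657, so take 17711; remainder 1268
987 ≤ 1268 < 1597, so take 987; remainder 281
233 ≤ 281 < 377, so take 233; remainder 48
34 ≤ 48 < 55, so take 34; remainder 14
13 ≤ 14 < 21, so take 13; remainder 1
1 ≤ 1 < 2, so take 1; remainder 0
18979 = 17711 + 987 + 233 + 34 + 13 + 1, which has 6 terms.

6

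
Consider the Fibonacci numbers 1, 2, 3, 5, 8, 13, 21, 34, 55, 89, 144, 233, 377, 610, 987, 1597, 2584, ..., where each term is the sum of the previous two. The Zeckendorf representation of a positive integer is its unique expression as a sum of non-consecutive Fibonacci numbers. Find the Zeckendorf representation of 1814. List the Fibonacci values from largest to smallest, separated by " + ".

1597 + 144 + 55 + 13 + 5

Repeatedly subtract the largest Fibonacci number that fits:
1597 ≤ 1814 < 2584, so take 1597; remainder 217
144 ≤ 217 < 233, so take 144; remainder 73
55 ≤ 73 < 89, so take 55; remainder 18
13 ≤ 18 < 21, so take 13; remainder 5
5 ≤ 5 < 8, so take 5; remainder 0
So 1814 = 1597 + 144 + 55 + 13 + 5, with no two terms consecutive in the sequence.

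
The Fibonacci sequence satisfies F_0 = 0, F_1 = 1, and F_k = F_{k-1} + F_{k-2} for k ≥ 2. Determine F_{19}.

Iterating the recurrence up to F_{15} = 610 and F_{14} = 377:
F_{16} = F_{15} + F_{14} = 610 + 377 = 987
F_{17} = F_{16} + F_{15} = 987 + 610 = 1597
F_{18} = F_{17} + F_{16} = 1597 + 987 = 2584
F_{19} = F_{18} + F_{17} = 2584 + 1597 = 4181

4181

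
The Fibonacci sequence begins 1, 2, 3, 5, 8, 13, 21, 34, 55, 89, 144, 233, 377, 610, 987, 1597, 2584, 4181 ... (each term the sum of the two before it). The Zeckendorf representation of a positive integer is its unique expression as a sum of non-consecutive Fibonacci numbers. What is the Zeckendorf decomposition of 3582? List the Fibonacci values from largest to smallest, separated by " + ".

2584 + 987 + 8 + 3

3582 − 2584 = 998
998 − 987 = 11
11 − 8 = 3
3 − 3 = 0
So 3582 = 2584 + 987 + 8 + 3, with no two terms consecutive in the sequence.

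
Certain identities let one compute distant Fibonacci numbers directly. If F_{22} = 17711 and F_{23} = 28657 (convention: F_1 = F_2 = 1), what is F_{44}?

By the doubling identity F_{2k} = F_k(2F_{k+1} − F_k): F_{44} = 17711·(2·28657 − 17711) = 17711·39603 = 701408733.

701408733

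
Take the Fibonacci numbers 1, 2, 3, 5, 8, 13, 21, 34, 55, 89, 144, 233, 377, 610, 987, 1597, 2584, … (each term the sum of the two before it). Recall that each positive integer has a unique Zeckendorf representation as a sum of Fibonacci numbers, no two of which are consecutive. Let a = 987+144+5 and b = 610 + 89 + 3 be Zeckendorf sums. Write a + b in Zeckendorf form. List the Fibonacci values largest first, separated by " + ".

The two numbers are 1136 and 702, so their sum is 1838.
Repeatedly subtract the largest Fibonacci number that fits:
subtract 1597 from 1838: 241 remains
subtract 233 from 241: 8 remains
subtract 8 from 8: 0 remains

1597 + 233 + 8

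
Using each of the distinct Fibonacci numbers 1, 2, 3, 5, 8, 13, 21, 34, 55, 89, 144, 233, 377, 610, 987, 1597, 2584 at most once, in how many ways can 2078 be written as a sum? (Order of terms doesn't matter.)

Starting from the Zeckendorf form and repeatedly splitting a term F_k into F_{k−1} + F_{k−2} (when neither is already used) reaches every representation.
2078 = 1597+377+89+13+2 = 1597+377+89+8+5+2 = 1597+377+55+34+13+2 = 1597+233+144+89+13+2 = … (16 more), for 20 in all.

20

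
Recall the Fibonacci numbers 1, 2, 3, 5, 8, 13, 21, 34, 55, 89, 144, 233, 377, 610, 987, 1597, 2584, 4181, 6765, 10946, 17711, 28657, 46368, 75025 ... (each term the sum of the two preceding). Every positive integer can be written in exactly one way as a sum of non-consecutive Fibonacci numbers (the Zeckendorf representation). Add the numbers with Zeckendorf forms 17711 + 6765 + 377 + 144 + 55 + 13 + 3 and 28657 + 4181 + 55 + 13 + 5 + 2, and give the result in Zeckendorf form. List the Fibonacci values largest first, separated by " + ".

46368 + 10946 + 610 + 55 + 2

The two numbers are 25068 and 32913, so their sum is 57981.
57981 − 46368 = 11613
11613 − 10946 = 667
667 − 610 = 57
57 − 55 = 2
2 − 2 = 0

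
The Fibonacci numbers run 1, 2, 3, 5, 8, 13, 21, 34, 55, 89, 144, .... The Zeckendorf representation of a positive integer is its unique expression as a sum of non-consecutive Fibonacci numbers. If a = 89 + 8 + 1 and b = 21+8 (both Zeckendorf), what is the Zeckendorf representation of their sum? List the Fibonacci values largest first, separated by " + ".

The two numbers are 98 and 29, so their sum is 127.
89 ≤ 127 < 144, so take 89; remainder 38
34 ≤ 38 < 55, so take 34; remainder 4
3 ≤ 4 < 5, so take 3; remainder 1
1 ≤ 1 < 2, so take 1; remainder 0

89 + 34 + 3 + 1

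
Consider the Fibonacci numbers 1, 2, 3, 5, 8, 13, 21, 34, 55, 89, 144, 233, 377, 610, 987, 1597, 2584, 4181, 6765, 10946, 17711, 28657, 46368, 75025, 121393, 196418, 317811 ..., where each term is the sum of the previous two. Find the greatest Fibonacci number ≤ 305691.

196418 ≤ 305691 < 317811, so the largest Fibonacci number not exceeding 305691 is 196418.

196418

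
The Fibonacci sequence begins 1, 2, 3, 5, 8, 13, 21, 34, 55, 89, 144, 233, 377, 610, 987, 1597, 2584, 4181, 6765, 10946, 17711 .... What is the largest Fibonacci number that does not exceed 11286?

10946 ≤ 11286 < 17711, so the largest Fibonacci number not exceeding 11286 is 10946.

10946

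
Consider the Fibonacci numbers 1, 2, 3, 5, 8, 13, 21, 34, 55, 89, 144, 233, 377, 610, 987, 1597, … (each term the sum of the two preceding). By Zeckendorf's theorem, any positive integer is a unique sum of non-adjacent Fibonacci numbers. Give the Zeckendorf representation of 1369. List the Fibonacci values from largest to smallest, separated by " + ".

largest Fibonacci ≤ 1369 is 987; 1369 − 987 = 382
largest Fibonacci ≤ 382 is 377; 382 − 377 = 5
largest Fibonacci ≤ 5 is 5; 5 − 5 = 0
So 1369 = 987 + 377 + 5, with no two terms consecutive in the sequence.

987 + 377 + 5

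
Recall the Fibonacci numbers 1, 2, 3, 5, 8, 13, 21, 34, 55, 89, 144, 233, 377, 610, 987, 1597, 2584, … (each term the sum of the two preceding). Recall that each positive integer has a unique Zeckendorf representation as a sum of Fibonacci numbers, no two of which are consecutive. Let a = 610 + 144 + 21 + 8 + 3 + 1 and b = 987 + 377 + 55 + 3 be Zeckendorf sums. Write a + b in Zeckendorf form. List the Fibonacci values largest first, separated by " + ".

The two numbers are 787 and 1422, so their sum is 2209.
Greedy algorithm:
largest Fibonacci ≤ 2209 is 1597; 2209 − 1597 = 612
largest Fibonacci ≤ 612 is 610; 612 − 610 = 2
largest Fibonacci ≤ 2 is 2; 2 − 2 = 0

1597 + 610 + 2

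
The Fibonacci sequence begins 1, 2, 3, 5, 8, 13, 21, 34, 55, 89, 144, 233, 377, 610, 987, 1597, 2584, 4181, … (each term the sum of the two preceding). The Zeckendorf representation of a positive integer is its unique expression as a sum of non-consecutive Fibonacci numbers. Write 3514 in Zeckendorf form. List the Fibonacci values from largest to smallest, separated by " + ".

2584 + 610 + 233 + 55 + 21 + 8 + 3

2584 ≤ 3514 < 4181, so take 2584; remainder 930
610 ≤ 930 < 987, so take 610; remainder 320
233 ≤ 320 < 377, so take 233; remainder 87
55 ≤ 87 < 89, so take 55; remainder 32
21 ≤ 32 < 34, so take 21; remainder 11
8 ≤ 11 < 13, so take 8; remainder 3
3 ≤ 3 < 5, so take 3; remainder 0
So 3514 = 2584 + 610 + 233 + 55 + 21 + 8 + 3, with no two terms consecutive in the sequence.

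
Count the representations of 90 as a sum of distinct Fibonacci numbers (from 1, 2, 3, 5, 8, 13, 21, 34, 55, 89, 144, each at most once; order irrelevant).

5

Each representation comes from the Zeckendorf form by replacing some F_k with F_{k−1} + F_{k−2} where possible.
90 = 89+1 = 55+34+1 = 55+21+13+1 = 55+21+8+5+1 = 55+21+8+3+2+1 — 5 representations.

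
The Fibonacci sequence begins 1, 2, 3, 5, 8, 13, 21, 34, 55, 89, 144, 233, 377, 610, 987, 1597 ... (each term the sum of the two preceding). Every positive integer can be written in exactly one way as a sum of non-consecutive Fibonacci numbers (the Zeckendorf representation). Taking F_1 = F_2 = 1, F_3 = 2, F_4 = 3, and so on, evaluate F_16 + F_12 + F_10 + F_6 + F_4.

1197

F_16 + F_12 + F_10 + F_6 + F_4 = 987 + 144 + 55 + 8 + 3 = 1197.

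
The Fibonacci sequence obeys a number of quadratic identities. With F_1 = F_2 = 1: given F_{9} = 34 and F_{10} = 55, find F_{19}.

By F_{2k+1} = F_k² + F_{k+1}²: F_{19} = 34² + 55² = 1156 + 3025 = 4181.

4181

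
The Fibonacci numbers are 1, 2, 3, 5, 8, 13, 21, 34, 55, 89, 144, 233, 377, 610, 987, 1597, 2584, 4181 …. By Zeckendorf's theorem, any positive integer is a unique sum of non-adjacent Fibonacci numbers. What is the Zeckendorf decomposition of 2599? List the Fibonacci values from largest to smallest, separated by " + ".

Repeatedly subtract the largest Fibonacci number that fits:
largest Fibonacci ≤ 2599 is 2584; 2599 − 2584 = 15
largest Fibonacci ≤ 15 is 13; 15 − 13 = 2
largest Fibonacci ≤ 2 is 2; 2 − 2 = 0
So 2599 = 2584 + 13 + 2, with no two terms consecutive in the sequence.

2584 + 13 + 2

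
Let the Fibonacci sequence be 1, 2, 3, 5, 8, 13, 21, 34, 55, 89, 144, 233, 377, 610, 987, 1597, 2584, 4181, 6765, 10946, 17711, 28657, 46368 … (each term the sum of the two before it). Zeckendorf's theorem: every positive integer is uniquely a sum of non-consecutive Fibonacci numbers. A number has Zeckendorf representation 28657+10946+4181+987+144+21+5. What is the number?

44941

28657+10946+4181+987+144+21+5 = 44941.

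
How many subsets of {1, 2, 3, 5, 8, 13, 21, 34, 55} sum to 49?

3

Starting from the Zeckendorf form and repeatedly splitting a term F_k into F_{k−1} + F_{k−2} (when neither is already used) reaches every representation.
49 = 34+13+2 = 34+8+5+2 = 21+13+8+5+2 — 3 representations.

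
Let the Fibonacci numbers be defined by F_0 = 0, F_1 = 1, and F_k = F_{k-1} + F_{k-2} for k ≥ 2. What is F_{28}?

Iterating the recurrence up to F_{24} = 46368 and F_{23} = 28657:
F_{25} = F_{24} + F_{23} = 46368 + 28657 = 75025
F_{26} = F_{25} + F_{24} = 75025 + 46368 = 121393
F_{27} = F_{26} + F_{25} = 121393 + 75025 = 196418
F_{28} = F_{27} + F_{26} = 196418 + 121393 = 317811

317811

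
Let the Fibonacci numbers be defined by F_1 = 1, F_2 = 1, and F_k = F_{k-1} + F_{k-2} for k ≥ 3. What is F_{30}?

832040

Iterating the recurrence up to F_{25} = 75025 and F_{24} = 46368:
F_{26} = F_{25} + F_{24} = 75025 + 46368 = 121393
F_{27} = F_{26} + F_{25} = 121393 + 75025 = 196418
F_{28} = F_{27} + F_{26} = 196418 + 121393 = 317811
F_{29} = F_{28} + F_{27} = 317811 + 196418 = 514229
F_{30} = F_{29} + F_{28} = 514229 + 317811 = 832040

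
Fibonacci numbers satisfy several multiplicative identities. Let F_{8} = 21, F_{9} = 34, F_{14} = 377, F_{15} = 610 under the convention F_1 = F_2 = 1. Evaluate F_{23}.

By the addition formula F_{m+n} = F_m F_{n+1} + F_{m−1} F_n with m=9, n=14: F_{23} = 34·610 + 21·377 = 20740 + 7917 = 28657.

28657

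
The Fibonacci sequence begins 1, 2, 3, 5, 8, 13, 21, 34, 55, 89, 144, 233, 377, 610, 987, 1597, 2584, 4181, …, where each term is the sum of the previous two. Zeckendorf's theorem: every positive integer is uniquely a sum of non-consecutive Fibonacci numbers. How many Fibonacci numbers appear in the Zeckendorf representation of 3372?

4

Repeatedly subtract the largest Fibonacci number that fits:
take 2584 (≤ 3372); 3372 − 2584 = 788
take 610 (≤ 788); 788 − 610 = 178
take 144 (≤ 178); 178 − 144 = 34
take 34 (≤ 34); 34 − 34 = 0
3372 = 2584 + 610 + 144 + 34, which has 4 terms.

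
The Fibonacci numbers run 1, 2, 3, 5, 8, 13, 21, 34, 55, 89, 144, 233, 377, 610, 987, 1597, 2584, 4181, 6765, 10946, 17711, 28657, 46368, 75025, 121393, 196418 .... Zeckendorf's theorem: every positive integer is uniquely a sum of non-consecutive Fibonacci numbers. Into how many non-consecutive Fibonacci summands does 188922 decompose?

Repeatedly subtract the largest Fibonacci number that fits:
take 121393 (≤ 188922); 188922 − 121393 = 67529
take 46368 (≤ 67529); 67529 − 46368 = 21161
take 17711 (≤ 21161); 21161 − 17711 = 3450
take 2584 (≤ 3450); 3450 − 2584 = 866
take 610 (≤ 866); 866 − 610 = 256
take 233 (≤ 256); 256 − 233 = 23
take 21 (≤ 23); 23 − 21 = 2
take 2 (≤ 2); 2 − 2 = 0
188922 = 121393 + 46368 + 17711 + 2584 + 610 + 233 + 21 + 2, which has 8 terms.

8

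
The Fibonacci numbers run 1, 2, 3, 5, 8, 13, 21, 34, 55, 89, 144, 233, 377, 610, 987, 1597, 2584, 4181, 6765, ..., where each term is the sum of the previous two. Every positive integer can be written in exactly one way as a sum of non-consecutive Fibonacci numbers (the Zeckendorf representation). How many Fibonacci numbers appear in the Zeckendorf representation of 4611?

6

4181 ≤ 4611 < 6765, so take 4181; remainder 430
377 ≤ 430 < 610, so take 377; remainder 53
34 ≤ 53 < 55, so take 34; remainder 19
13 ≤ 19 < 21, so take 13; remainder 6
5 ≤ 6 < 8, so take 5; remainder 1
1 ≤ 1 < 2, so take 1; remainder 0
4611 = 4181 + 377 + 34 + 13 + 5 + 1, which has 6 terms.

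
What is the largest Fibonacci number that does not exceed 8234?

6765

6765 ≤ 8234 < 10946, so the largest Fibonacci number not exceeding 8234 is 6765.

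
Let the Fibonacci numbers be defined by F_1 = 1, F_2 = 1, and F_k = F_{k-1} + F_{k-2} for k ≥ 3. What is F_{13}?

Iterating the recurrence up to F_{7} = 13 and F_{6} = 8:
F_{8} = F_{7} + F_{6} = 13 + 8 = 21
F_{9} = F_{8} + F_{7} = 21 + 13 = 34
F_{10} = F_{9} + F_{8} = 34 + 21 = 55
F_{11} = F_{10} + F_{9} = 55 + 34 = 89
F_{12} = F_{11} + F_{10} = 89 + 55 = 144
F_{13} = F_{12} + F_{11} = 144 + 89 = 233

233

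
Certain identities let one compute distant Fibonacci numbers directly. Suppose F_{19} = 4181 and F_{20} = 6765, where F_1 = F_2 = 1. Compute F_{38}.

By the doubling identity F_{2k} = F_k(2F_{k+1} − F_k): F_{38} = 4181·(2·6765 − 4181) = 4181·9349 = 39088169.

39088169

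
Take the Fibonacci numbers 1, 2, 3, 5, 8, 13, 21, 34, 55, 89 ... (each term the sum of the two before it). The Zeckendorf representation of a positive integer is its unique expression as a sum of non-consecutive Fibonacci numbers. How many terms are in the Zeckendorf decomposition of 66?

66: greatest Fibonacci not exceeding it is 55, leaving 11
11: greatest Fibonacci not exceeding it is 8, leaving 3
3: greatest Fibonacci not exceeding it is 3, leaving 0
66 = 55 + 8 + 3, which has 3 terms.

3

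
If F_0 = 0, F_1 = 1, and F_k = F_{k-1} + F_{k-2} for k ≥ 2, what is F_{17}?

Iterating the recurrence up to F_{12} = 144 and F_{11} = 89:
F_{13} = F_{12} + F_{11} = 144 + 89 = 233
F_{14} = F_{13} + F_{12} = 233 + 144 = 377
F_{15} = F_{14} + F_{13} = 377 + 233 = 610
F_{16} = F_{15} + F_{14} = 610 + 377 = 987
F_{17} = F_{16} + F_{15} = 987 + 610 = 1597

1597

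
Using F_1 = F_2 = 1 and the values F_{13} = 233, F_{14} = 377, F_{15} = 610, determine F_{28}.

By the addition formula F_{m+n} = F_m F_{n+1} + F_{m−1} F_n with m=14, n=14: F_{28} = 377·610 + 233·377 = 229970 + 87841 = 317811.

317811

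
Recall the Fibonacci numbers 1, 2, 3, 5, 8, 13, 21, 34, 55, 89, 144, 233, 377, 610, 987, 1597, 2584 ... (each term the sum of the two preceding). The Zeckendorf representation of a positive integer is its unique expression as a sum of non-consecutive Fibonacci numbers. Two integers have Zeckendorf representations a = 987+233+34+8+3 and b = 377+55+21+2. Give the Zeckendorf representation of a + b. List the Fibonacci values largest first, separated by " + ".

The two numbers are 1265 and 455, so their sum is 1720.
largest Fibonacci ≤ 1720 is 1597; 1720 − 1597 = 123
largest Fibonacci ≤ 123 is 89; 123 − 89 = 34
largest Fibonacci ≤ 34 is 34; 34 − 34 = 0

1597 + 89 + 34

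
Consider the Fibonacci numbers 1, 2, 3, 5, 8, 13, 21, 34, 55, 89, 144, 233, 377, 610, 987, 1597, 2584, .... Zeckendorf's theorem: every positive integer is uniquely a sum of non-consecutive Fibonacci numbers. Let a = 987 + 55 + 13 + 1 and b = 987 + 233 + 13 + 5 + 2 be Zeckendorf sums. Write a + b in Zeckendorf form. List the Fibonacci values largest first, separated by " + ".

The two numbers are 1056 and 1240, so their sum is 2296.
2296 − 1597 = 699
699 − 610 = 89
89 − 89 = 0

1597 + 610 + 89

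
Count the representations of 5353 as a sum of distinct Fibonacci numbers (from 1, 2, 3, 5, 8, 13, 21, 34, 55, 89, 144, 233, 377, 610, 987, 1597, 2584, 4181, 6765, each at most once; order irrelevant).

20

Starting from the Zeckendorf form and repeatedly splitting a term F_k into F_{k−1} + F_{k−2} (when neither is already used) reaches every representation.
5353 = 4181+987+144+34+5+2 = 4181+987+144+21+13+5+2 = 4181+987+89+55+34+5+2 = 4181+610+377+144+34+5+2 = … (16 more), for 20 in all.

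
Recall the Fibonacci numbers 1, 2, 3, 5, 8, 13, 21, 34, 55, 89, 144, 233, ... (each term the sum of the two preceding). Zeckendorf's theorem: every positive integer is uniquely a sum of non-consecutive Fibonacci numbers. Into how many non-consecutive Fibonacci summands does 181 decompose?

3

181 − 144 = 37
37 − 34 = 3
3 − 3 = 0
181 = 144 + 34 + 3, which has 3 terms.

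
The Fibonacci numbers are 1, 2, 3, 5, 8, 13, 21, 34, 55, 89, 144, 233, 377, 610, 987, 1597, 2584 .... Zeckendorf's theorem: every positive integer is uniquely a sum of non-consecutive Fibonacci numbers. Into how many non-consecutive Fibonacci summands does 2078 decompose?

5

Greedily peel off the largest Fibonacci term at each step:
take 1597 (≤ 2078); 2078 − 1597 = 481
take 377 (≤ 481); 481 − 377 = 104
take 89 (≤ 104); 104 − 89 = 15
take 13 (≤ 15); 15 − 13 = 2
take 2 (≤ 2); 2 − 2 = 0
2078 = 1597 + 377 + 89 + 13 + 2, which has 5 terms.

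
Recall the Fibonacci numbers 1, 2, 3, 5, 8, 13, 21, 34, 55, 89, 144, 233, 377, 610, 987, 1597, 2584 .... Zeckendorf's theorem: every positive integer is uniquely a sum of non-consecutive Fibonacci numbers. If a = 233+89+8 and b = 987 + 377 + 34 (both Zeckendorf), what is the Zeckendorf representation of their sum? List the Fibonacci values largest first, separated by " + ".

1597 + 89 + 34 + 8

The two numbers are 330 and 1398, so their sum is 1728.
Greedily peel off the largest Fibonacci term at each step:
1728: greatest Fibonacci not exceeding it is 1597, leaving 131
131: greatest Fibonacci not exceeding it is 89, leaving 42
42: greatest Fibonacci not exceeding it is 34, leaving 8
8: greatest Fibonacci not exceeding it is 8, leaving 0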